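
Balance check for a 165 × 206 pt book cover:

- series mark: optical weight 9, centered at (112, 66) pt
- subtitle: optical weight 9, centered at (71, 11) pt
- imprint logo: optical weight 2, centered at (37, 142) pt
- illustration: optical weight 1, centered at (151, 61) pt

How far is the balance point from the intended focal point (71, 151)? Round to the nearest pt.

≈ 103 pt

Total weight = 9 + 9 + 2 + 1 = 21.
x-moment: 9·112 + 9·71 + 2·37 + 1·151 = 1872; centroid 1872/21 ≈ 89.14.
y-moment: 9·66 + 9·11 + 2·142 + 1·61 = 1038; centroid 1038/21 ≈ 49.43.
Relative to (71, 151): Δ = (18.14, -101.57); |Δ| = √(18.14² + -101.57²) ≈ 103.18.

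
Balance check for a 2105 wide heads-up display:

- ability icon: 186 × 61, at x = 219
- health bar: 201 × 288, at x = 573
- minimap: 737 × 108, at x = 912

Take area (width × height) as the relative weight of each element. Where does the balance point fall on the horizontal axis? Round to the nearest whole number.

x ≈ 727

Areas: ability icon 186·61 = 11346, health bar 201·288 = 57888, minimap 737·108 = 79596. Total weight = 148830.
x-moment: 11346·219 + 57888·573 + 79596·912 = 108246150; centroid 108246150/148830 ≈ 727.31.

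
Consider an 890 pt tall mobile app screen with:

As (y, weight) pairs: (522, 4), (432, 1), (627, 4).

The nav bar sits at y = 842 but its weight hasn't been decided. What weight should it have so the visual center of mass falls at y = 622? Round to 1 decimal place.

w ≈ 2.6

Fixed elements: Σw = 4 + 1 + 4 = 9, Σw·y = 4·522 + 1·432 + 4·627 = 5028.
For the centroid to hit 622: (5028 + w·842) / (9 + w) = 622.
So w = (622·9 − 5028)/(842 − 622) = 570/220 ≈ 2.59.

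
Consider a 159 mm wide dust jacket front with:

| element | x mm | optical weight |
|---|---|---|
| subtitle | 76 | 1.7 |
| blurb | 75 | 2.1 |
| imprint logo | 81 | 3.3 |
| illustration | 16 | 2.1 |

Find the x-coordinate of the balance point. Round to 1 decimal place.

x ≈ 63.9

Σw = 1.7 + 2.1 + 3.3 + 2.1 = 9.2.
Σw·x = 1.7·76 + 2.1·75 + 3.3·81 + 2.1·16 = 587.6, so x̄ = 587.6/9.2 ≈ 63.87.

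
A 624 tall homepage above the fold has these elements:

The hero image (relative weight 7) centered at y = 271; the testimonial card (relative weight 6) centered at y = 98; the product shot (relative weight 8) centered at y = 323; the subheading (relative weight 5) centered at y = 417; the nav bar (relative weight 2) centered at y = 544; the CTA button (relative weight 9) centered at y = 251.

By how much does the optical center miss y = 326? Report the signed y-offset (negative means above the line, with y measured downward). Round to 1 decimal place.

≈ -42.2

Σw = 7 + 6 + 8 + 5 + 2 + 9 = 37.
Σw·y = 10501; ȳ = 10501/37 ≈ 283.81.
Offset from y = 326: 283.81 − 326 ≈ -42.19.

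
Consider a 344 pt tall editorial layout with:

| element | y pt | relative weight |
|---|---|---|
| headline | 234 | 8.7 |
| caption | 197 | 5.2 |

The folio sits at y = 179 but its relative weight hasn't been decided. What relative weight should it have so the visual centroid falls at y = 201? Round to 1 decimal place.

w ≈ 12.1

Existing Σw = 13.9 (8.7 + 5.2); existing moment 8.7·234 + 5.2·197 = 3060.2.
Balance at y = 201 requires (3060.2 + w·179) / (13.9 + w) = 201.
So w = (201·13.9 − 3060.2)/(179 − 201) = -266.3/-22 ≈ 12.10.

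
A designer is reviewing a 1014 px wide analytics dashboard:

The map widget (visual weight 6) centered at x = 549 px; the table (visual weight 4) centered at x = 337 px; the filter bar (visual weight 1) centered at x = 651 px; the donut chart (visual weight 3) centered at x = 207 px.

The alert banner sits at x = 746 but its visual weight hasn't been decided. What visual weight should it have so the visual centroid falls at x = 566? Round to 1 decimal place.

Fixed elements: Σw = 6 + 4 + 1 + 3 = 14, Σw·x = 6·549 + 4·337 + 1·651 + 3·207 = 5914.
For the centroid to hit 566: (5914 + w·746) / (14 + w) = 566.
Solving: w = (566·14 − 5914) / (746 − 566) = 2010 / 180 ≈ 11.17.

w ≈ 11.2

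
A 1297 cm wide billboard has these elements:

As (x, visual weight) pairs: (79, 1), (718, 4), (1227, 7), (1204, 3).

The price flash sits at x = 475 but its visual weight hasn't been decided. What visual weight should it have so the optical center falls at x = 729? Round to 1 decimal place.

w ≈ 16.6

Existing Σw = 15 (1 + 4 + 7 + 3); existing moment 1·79 + 4·718 + 7·1227 + 3·1204 = 15152.
Balance at x = 729 requires (15152 + w·475) / (15 + w) = 729.
Solving: w = (729·15 − 15152) / (475 − 729) = -4217 / -254 ≈ 16.60.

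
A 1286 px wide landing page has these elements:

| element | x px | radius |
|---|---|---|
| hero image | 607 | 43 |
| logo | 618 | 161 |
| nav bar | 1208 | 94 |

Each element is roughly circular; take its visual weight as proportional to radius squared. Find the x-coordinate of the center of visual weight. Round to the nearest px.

x ≈ 760

Weights ∝ r²: hero image 43² = 1849, logo 161² = 25921, nav bar 94² = 8836; Σw = 36606.
x: (1849·607 + 25921·618 + 8836·1208) / 36606 = 27815409 / 36606 ≈ 759.86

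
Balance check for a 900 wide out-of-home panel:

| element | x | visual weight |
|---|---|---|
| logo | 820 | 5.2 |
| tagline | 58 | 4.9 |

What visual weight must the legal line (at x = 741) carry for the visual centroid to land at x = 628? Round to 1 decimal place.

w ≈ 15.9

Fixed elements: Σw = 5.2 + 4.9 = 10.1, Σw·x = 5.2·820 + 4.9·58 = 4548.2.
Balance at x = 628 requires (4548.2 + w·741) / (10.1 + w) = 628.
So w = (628·10.1 − 4548.2)/(741 − 628) = 1794.6/113 ≈ 15.88.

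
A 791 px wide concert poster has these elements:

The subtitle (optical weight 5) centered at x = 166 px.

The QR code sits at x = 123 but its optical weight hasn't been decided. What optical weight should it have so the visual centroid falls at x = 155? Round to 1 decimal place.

w ≈ 1.7

Known: weight 5 with moment 5·166 = 830.
For the centroid to hit 155: (830 + w·123) / (5 + w) = 155.
Solving: w = (155·5 − 830) / (123 − 155) = -55 / -32 ≈ 1.72.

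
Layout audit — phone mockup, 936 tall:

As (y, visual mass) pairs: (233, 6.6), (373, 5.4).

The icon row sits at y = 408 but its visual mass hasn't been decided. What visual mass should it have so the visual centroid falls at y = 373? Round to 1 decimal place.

Known weights sum to 6.6 + 5.4 = 12.0; their moment is 6.6·233 + 5.4·373 = 3552.0.
For the centroid to hit 373: (3552.0 + w·408) / (12.0 + w) = 373.
Solving: w = (373·12.0 − 3552.0) / (408 − 373) = 924.0 / 35 ≈ 26.40.

w ≈ 26.4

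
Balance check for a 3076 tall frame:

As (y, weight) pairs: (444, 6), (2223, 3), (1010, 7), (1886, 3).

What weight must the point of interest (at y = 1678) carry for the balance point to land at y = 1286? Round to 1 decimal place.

Existing Σw = 19 (6 + 3 + 7 + 3); existing moment 6·444 + 3·2223 + 7·1010 + 3·1886 = 22061.
For the centroid to hit 1286: (22061 + w·1678) / (19 + w) = 1286.
Rearranging, w·(1678 − 1286) = 1286·19 − 22061 = 2373, so w ≈ 2373/392 = 6.05.

w ≈ 6.1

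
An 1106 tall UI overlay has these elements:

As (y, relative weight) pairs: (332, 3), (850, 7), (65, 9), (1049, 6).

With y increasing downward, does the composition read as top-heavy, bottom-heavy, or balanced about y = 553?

balanced

Weights sum to 3 + 7 + 9 + 6 = 25.
Σw·y = 3·332 + 7·850 + 9·65 + 6·1049 = 13825, so ȳ = 13825/25 ≈ 553.00.
The centroid 553.00 matches the midline at 553, so the layout is balanced.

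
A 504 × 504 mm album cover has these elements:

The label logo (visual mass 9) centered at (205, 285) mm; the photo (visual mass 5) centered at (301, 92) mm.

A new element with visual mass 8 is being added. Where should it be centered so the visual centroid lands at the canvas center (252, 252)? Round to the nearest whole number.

With the new element, Σw becomes 9 + 5 + 8 = 22.
x: need Σw·x = 22·252 = 5544. Existing = 9·205 + 5·301 = 3350. Remainder 2194 / 8 ≈ 274.25.
y: need Σw·y = 22·252 = 5544. Existing = 9·285 + 5·92 = 3025. Remainder 2519 / 8 ≈ 314.88.

(274, 315)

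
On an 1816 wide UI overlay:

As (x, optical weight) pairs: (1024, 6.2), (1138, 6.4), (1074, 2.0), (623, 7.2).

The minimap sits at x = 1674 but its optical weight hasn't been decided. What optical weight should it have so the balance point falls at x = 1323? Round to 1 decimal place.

w ≈ 24.4

Known weights sum to 6.2 + 6.4 + 2.0 + 7.2 = 21.8; their moment is 6.2·1024 + 6.4·1138 + 2.0·1074 + 7.2·623 = 20265.6.
Set Σw·x/Σw = 1323: (20265.6 + 1674w) = 1323·(21.8 + w).
Rearranging, w·(1674 − 1323) = 1323·21.8 − 20265.6 = 8575.8, so w ≈ 8575.8/351 = 24.43.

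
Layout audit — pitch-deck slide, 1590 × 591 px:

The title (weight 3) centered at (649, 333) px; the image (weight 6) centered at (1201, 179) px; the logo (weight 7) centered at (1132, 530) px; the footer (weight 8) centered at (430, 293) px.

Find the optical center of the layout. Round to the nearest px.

Weights sum to 3 + 6 + 7 + 8 = 24.
x-moment: 3·649 + 6·1201 + 7·1132 + 8·430 = 20517; centroid 20517/24 ≈ 854.88.
y-moment: 3·333 + 6·179 + 7·530 + 8·293 = 8127; centroid 8127/24 ≈ 338.62.

(855, 339)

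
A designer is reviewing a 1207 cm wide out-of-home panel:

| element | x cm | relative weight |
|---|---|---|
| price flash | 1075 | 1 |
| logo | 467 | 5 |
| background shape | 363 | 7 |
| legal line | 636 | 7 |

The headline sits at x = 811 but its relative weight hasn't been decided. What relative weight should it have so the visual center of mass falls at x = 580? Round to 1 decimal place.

Existing Σw = 20 (1 + 5 + 7 + 7); existing moment 1·1075 + 5·467 + 7·363 + 7·636 = 10403.
Set Σw·x/Σw = 580: (10403 + 811w) = 580·(20 + w).
So w = (580·20 − 10403)/(811 − 580) = 1197/231 ≈ 5.18.

w ≈ 5.2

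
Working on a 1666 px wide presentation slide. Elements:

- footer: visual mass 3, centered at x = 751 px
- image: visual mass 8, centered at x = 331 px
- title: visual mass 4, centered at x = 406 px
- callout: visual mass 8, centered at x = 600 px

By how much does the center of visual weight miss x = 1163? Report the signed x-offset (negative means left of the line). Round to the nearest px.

≈ -671 px

Weights sum to 3 + 8 + 4 + 8 = 23.
x: (3·751 + 8·331 + 4·406 + 8·600) / 23 = 11325 / 23 ≈ 492.39
Difference: 492.39 − 1163 ≈ -670.61.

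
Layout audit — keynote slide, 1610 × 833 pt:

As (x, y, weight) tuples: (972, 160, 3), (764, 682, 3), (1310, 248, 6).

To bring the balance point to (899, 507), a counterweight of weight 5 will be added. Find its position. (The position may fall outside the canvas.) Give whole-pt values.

(443, 921)

With the counterweight, Σw becomes 3 + 3 + 6 + 5 = 17.
x: need Σw·x = 17·899 = 15283. Existing = 3·972 + 3·764 + 6·1310 = 13068. Remainder 2215 / 5 ≈ 443.00.
y: need Σw·y = 17·507 = 8619. Existing = 3·160 + 3·682 + 6·248 = 4014. Remainder 4605 / 5 ≈ 921.00.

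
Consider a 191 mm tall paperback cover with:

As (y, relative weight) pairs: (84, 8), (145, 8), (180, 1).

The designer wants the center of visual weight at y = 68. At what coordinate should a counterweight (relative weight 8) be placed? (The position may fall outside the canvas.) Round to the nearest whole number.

After adding the counterweight, total weight = 8 + 8 + 1 + 8 = 25.
y: target moment 25×68 = 1700; current 8·84 + 8·145 + 1·180 = 2012; the counterweight supplies -312, so y = -312/8 ≈ -39.00.

y ≈ -39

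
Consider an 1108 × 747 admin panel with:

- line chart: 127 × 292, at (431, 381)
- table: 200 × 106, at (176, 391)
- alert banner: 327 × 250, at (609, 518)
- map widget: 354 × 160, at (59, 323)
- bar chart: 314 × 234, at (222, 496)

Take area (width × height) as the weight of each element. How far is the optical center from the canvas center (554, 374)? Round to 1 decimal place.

≈ 234.2

Areas → weights: line chart 127·292 = 37084, table 200·106 = 21200, alert banner 327·250 = 81750, map widget 354·160 = 56640, bar chart 314·234 = 73476; Σw = 270150.
x-moment: 37084·431 + 21200·176 + 81750·609 + 56640·59 + 73476·222 = 89153586; centroid 89153586/270150 ≈ 330.02.
y-moment: 37084·381 + 21200·391 + 81750·518 + 56640·323 + 73476·496 = 119503520; centroid 119503520/270150 ≈ 442.36.
From (554, 374): dx = -223.98, dy = 68.36, so the distance is √(dx²+dy²) ≈ 234.18.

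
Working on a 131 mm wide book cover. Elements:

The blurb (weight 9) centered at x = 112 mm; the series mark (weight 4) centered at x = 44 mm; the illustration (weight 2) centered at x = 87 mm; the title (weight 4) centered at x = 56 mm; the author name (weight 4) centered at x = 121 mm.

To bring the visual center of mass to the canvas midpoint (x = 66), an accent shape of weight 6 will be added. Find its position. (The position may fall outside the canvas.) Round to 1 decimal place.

New total weight: (9 + 4 + 2 + 4 + 4) + 6 = 29.
x: target moment 29×66 = 1914; current 9·112 + 4·44 + 2·87 + 4·56 + 4·121 = 2066; the accent shape supplies -152, so x = -152/6 ≈ -25.33.

x ≈ -25.3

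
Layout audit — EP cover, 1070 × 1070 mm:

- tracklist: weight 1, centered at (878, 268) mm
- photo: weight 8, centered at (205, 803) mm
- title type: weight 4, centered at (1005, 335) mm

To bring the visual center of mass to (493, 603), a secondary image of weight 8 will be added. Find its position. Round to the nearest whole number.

(477, 579)

After adding the secondary image, total weight = 1 + 8 + 4 + 8 = 21.
x: need Σw·x = 21·493 = 10353. Existing = 1·878 + 8·205 + 4·1005 = 6538. Remainder 3815 / 8 ≈ 476.88.
y: need Σw·y = 21·603 = 12663. Existing = 1·268 + 8·803 + 4·335 = 8032. Remainder 4631 / 8 ≈ 578.88.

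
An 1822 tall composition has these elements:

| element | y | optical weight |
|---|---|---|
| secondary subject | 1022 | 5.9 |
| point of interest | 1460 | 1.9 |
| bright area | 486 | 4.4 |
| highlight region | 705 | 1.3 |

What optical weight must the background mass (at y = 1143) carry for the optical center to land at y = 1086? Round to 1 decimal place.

Fixed elements: Σw = 5.9 + 1.9 + 4.4 + 1.3 = 13.5, Σw·y = 5.9·1022 + 1.9·1460 + 4.4·486 + 1.3·705 = 11858.7.
Balance at y = 1086 requires (11858.7 + w·1143) / (13.5 + w) = 1086.
So w = (1086·13.5 − 11858.7)/(1143 − 1086) = 2802.3/57 ≈ 49.16.

w ≈ 49.2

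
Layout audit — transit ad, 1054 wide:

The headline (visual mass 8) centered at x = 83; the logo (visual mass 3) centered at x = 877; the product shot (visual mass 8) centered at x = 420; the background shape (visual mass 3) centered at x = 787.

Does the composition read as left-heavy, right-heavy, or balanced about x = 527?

Σw = 8 + 3 + 8 + 3 = 22.
x-moment: 8·83 + 3·877 + 8·420 + 3·787 = 9016; centroid 9016/22 ≈ 409.82.
Since 409.8 is left of 527, the composition reads left-heavy.

left-heavy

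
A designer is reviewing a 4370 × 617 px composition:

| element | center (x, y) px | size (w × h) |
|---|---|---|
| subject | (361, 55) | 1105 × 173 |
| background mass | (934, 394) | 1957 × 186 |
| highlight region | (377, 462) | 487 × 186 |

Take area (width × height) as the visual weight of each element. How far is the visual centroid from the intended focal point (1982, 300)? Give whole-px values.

≈ 1296 px

Areas: subject 1105·173 = 191165, background mass 1957·186 = 364002, highlight region 487·186 = 90582. Total weight = 645749.
x-moment: 191165·361 + 364002·934 + 90582·377 = 443137847; centroid 443137847/645749 ≈ 686.24.
y-moment: 191165·55 + 364002·394 + 90582·462 = 195779747; centroid 195779747/645749 ≈ 303.18.
From (1982, 300): dx = -1295.76, dy = 3.18, so the distance is √(dx²+dy²) ≈ 1295.77.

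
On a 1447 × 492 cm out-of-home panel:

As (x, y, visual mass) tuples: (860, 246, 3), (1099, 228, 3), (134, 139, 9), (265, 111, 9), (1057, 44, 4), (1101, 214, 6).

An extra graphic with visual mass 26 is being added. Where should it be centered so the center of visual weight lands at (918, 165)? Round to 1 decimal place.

(1337.6, 183.4)

After adding the extra graphic, total weight = 3 + 3 + 9 + 9 + 4 + 6 + 26 = 60.
x: need Σw·x = 60·918 = 55080. Existing = 3·860 + 3·1099 + 9·134 + 9·265 + 4·1057 + 6·1101 = 20302. Remainder 34778 / 26 ≈ 1337.62.
y: need Σw·y = 60·165 = 9900. Existing = 3·246 + 3·228 + 9·139 + 9·111 + 4·44 + 6·214 = 5132. Remainder 4768 / 26 ≈ 183.38.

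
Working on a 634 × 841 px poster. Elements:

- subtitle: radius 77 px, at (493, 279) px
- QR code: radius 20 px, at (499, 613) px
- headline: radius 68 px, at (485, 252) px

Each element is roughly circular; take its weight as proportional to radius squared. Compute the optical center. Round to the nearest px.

r² weights: subtitle 77² = 5929, QR code 20² = 400, headline 68² = 4624. Total = 10953.
x-moment: 5929·493 + 400·499 + 4624·485 = 5365237; centroid 5365237/10953 ≈ 489.84.
y-moment: 5929·279 + 400·613 + 4624·252 = 3064639; centroid 3064639/10953 ≈ 279.80.

(490, 280)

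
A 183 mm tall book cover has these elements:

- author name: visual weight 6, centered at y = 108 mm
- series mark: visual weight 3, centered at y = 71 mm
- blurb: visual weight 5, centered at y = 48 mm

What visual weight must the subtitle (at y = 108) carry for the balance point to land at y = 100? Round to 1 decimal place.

Existing Σw = 14 (6 + 3 + 5); existing moment 6·108 + 3·71 + 5·48 = 1101.
For the centroid to hit 100: (1101 + w·108) / (14 + w) = 100.
Solving: w = (100·14 − 1101) / (108 − 100) = 299 / 8 ≈ 37.38.

w ≈ 37.4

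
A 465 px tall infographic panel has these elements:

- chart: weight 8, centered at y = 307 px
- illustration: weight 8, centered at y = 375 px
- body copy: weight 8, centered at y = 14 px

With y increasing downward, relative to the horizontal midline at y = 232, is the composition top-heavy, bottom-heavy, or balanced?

balanced

Σw = 8 + 8 + 8 = 24.
y-moment: 8·307 + 8·375 + 8·14 = 5568; centroid 5568/24 ≈ 232.00.
The centroid 232.00 matches the midline at 232, so the layout is balanced.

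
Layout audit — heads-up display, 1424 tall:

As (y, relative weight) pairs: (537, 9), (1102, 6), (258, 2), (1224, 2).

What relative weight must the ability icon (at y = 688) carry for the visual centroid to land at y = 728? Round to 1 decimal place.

Known weights sum to 9 + 6 + 2 + 2 = 19; their moment is 9·537 + 6·1102 + 2·258 + 2·1224 = 14409.
For the centroid to hit 728: (14409 + w·688) / (19 + w) = 728.
Solving: w = (728·19 − 14409) / (688 − 728) = -577 / -40 ≈ 14.42.

w ≈ 14.4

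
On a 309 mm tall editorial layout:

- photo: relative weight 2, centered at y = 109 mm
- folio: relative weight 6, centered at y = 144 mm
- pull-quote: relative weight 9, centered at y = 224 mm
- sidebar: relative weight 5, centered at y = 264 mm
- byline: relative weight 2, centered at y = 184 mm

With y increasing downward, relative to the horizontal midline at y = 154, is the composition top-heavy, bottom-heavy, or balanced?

Weights sum to 2 + 6 + 9 + 5 + 2 = 24.
y-moment: 2·109 + 6·144 + 9·224 + 5·264 + 2·184 = 4786; centroid 4786/24 ≈ 199.42.
199.4 lies below (larger y than) the midline 154, so the layout is bottom-heavy.

bottom-heavy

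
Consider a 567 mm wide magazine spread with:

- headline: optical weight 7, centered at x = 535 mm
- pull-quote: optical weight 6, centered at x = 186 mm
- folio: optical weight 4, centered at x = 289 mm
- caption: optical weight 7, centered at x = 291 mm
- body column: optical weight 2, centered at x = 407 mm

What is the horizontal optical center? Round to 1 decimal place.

x ≈ 341.1

Total weight = 7 + 6 + 4 + 7 + 2 = 26.
x: (7·535 + 6·186 + 4·289 + 7·291 + 2·407) / 26 = 8868 / 26 ≈ 341.08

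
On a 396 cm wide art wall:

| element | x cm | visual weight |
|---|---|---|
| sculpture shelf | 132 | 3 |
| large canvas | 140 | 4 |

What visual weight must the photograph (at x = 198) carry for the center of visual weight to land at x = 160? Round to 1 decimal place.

Known weights sum to 3 + 4 = 7; their moment is 3·132 + 4·140 = 956.
Balance at x = 160 requires (956 + w·198) / (7 + w) = 160.
So w = (160·7 − 956)/(198 − 160) = 164/38 ≈ 4.32.

w ≈ 4.3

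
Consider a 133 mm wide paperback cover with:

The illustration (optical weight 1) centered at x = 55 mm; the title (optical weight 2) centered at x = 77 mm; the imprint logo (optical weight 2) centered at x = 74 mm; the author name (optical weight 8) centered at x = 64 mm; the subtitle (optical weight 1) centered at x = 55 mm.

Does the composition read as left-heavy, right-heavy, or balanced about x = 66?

balanced

Weights sum to 1 + 2 + 2 + 8 + 1 = 14.
x-moment: 1·55 + 2·77 + 2·74 + 8·64 + 1·55 = 924; centroid 924/14 ≈ 66.00.
66.00 = 66 exactly: balanced.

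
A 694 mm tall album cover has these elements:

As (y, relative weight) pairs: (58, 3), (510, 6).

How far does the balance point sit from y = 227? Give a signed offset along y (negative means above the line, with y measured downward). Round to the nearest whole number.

≈ 132 mm

Total weight = 3 + 6 = 9.
Σw·y = 3·58 + 6·510 = 3234, so ȳ = 3234/9 ≈ 359.33.
Against y = 227, that's 359.33 − 227 = 132.33.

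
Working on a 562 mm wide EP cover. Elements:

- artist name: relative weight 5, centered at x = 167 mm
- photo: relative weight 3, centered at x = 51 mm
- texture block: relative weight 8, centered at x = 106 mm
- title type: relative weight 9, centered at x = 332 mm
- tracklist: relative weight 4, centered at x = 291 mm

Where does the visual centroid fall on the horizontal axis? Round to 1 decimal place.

Σw = 5 + 3 + 8 + 9 + 4 = 29.
x: (5·167 + 3·51 + 8·106 + 9·332 + 4·291) / 29 = 5988 / 29 ≈ 206.48

x ≈ 206.5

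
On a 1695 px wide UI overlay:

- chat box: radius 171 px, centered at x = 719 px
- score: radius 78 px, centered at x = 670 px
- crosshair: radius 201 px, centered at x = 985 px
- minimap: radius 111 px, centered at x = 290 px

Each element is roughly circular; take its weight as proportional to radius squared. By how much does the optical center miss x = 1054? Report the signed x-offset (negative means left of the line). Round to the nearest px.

≈ -276 px

r² weights: chat box 171² = 29241, score 78² = 6084, crosshair 201² = 40401, minimap 111² = 12321. Total = 88047.
x: (29241·719 + 6084·670 + 40401·985 + 12321·290) / 88047 = 68468634 / 88047 ≈ 777.64
Offset from x = 1054: 777.64 − 1054 ≈ -276.36.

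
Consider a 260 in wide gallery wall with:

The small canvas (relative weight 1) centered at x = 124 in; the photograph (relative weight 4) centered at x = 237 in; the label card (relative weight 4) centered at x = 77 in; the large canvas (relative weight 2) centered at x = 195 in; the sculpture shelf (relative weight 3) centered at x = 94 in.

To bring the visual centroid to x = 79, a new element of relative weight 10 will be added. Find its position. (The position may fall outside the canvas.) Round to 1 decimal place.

x ≈ -15.6

After adding the new element, total weight = 1 + 4 + 4 + 2 + 3 + 10 = 24.
x: need Σw·x = 24·79 = 1896. Existing = 1·124 + 4·237 + 4·77 + 2·195 + 3·94 = 2052. Remainder -156 / 10 ≈ -15.60.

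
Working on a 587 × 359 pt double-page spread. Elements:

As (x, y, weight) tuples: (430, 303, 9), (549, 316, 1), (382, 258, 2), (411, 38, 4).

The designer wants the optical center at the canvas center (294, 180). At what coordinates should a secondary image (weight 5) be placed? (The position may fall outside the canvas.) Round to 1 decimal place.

After adding the secondary image, total weight = 9 + 1 + 2 + 4 + 5 = 21.
x: need Σw·x = 21·294 = 6174. Existing = 9·430 + 1·549 + 2·382 + 4·411 = 6827. Remainder -653 / 5 ≈ -130.60.
y: need Σw·y = 21·180 = 3780. Existing = 9·303 + 1·316 + 2·258 + 4·38 = 3711. Remainder 69 / 5 ≈ 13.80.

(-130.6, 13.8)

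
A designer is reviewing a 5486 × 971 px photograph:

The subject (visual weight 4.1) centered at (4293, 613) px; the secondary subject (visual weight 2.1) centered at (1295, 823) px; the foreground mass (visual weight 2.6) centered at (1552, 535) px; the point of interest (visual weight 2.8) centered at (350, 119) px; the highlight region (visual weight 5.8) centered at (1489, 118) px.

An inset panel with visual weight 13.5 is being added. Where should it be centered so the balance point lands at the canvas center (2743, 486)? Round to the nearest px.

With the inset panel, Σw becomes 4.1 + 2.1 + 2.6 + 2.8 + 5.8 + 13.5 = 30.9.
x: need Σw·x = 30.9·2743 = 84758.7. Existing = 4.1·4293 + 2.1·1295 + 2.6·1552 + 2.8·350 + 5.8·1489 = 33972.2. Remainder 50786.5 / 13.5 ≈ 3761.96.
y: need Σw·y = 30.9·486 = 15017.4. Existing = 4.1·613 + 2.1·823 + 2.6·535 + 2.8·119 + 5.8·118 = 6650.2. Remainder 8367.2 / 13.5 ≈ 619.79.

(3762, 620)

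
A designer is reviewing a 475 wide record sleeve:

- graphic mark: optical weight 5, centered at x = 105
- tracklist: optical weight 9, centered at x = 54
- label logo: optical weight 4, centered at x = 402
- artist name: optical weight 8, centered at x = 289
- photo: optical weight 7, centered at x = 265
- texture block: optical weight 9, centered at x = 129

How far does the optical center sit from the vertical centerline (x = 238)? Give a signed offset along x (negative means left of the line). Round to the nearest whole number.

≈ -49

Weights sum to 5 + 9 + 4 + 8 + 7 + 9 = 42.
x: moment 7947 / weight 42 ≈ 189.21
Offset from x = 238: 189.21 − 238 ≈ -48.79.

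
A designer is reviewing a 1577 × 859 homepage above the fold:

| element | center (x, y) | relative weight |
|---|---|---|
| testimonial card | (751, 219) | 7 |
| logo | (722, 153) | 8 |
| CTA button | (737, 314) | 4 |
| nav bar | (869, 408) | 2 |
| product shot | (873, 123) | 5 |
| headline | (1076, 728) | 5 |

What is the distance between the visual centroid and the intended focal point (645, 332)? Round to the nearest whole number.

Total weight = 7 + 8 + 4 + 2 + 5 + 5 = 31.
x: (7·751 + 8·722 + 4·737 + 2·869 + 5·873 + 5·1076) / 31 = 25464 / 31 ≈ 821.42
y: (7·219 + 8·153 + 4·314 + 2·408 + 5·123 + 5·728) / 31 = 9084 / 31 ≈ 293.03
From (645, 332): dx = 176.42, dy = -38.97, so the distance is √(dx²+dy²) ≈ 180.67.

≈ 181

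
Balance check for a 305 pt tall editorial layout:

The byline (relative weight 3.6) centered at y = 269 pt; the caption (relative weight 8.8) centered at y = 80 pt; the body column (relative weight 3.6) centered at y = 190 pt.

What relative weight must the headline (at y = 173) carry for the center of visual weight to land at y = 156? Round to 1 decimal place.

Existing Σw = 16.0 (3.6 + 8.8 + 3.6); existing moment 3.6·269 + 8.8·80 + 3.6·190 = 2356.4.
For the centroid to hit 156: (2356.4 + w·173) / (16.0 + w) = 156.
Solving: w = (156·16.0 − 2356.4) / (173 − 156) = 139.6 / 17 ≈ 8.21.

w ≈ 8.2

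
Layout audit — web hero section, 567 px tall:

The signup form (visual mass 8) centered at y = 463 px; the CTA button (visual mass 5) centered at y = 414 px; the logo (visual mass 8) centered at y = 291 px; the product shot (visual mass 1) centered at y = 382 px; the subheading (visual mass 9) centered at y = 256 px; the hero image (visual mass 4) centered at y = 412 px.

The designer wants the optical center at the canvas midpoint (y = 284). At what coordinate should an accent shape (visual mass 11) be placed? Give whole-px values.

New total weight: (8 + 5 + 8 + 1 + 9 + 4) + 11 = 46.
y: target moment 46×284 = 13064; current 8·463 + 5·414 + 8·291 + 1·382 + 9·256 + 4·412 = 12436; the accent shape supplies 628, so y = 628/11 ≈ 57.09.

y ≈ 57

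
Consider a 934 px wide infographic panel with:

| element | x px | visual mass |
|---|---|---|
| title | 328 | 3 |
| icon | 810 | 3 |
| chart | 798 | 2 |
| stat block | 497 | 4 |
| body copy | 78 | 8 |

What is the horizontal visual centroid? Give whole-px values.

Weights sum to 3 + 3 + 2 + 4 + 8 = 20.
Σw·x = 3·328 + 3·810 + 2·798 + 4·497 + 8·78 = 7622, so x̄ = 7622/20 ≈ 381.10.

x ≈ 381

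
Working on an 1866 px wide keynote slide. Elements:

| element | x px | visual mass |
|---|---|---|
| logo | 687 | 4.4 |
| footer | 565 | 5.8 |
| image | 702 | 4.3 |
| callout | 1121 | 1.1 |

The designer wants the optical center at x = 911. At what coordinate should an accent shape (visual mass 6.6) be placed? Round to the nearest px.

With the accent shape, Σw becomes 4.4 + 5.8 + 4.3 + 1.1 + 6.6 = 22.2.
Along x: (10551.5 + 6.6·x) / 22.2 = 911 (existing moment 4.4·687 + 5.8·565 + 4.3·702 + 1.1·1121 = 10551.5) ⇒ x = (20224.2 − 10551.5) / 6.6 ≈ 1465.56.

x ≈ 1466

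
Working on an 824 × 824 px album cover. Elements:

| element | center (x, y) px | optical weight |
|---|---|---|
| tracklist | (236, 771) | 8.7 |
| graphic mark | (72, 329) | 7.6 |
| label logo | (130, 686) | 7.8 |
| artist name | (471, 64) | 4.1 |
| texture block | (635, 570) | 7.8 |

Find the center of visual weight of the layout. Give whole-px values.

(292, 535)

Weights sum to 8.7 + 7.6 + 7.8 + 4.1 + 7.8 = 36.0.
x: (8.7·236 + 7.6·72 + 7.8·130 + 4.1·471 + 7.8·635) / 36.0 = 10498.5 / 36.0 ≈ 291.62
y: (8.7·771 + 7.6·329 + 7.8·686 + 4.1·64 + 7.8·570) / 36.0 = 19267.3 / 36.0 ≈ 535.20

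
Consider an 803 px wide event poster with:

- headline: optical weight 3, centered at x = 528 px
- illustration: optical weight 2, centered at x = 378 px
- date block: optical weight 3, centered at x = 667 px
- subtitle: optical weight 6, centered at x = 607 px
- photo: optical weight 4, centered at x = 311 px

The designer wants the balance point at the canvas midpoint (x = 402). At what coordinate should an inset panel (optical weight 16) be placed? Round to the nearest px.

x ≈ 278

With the inset panel, Σw becomes 3 + 2 + 3 + 6 + 4 + 16 = 34.
Along x: (9227 + 16·x) / 34 = 402 (existing moment 3·528 + 2·378 + 3·667 + 6·607 + 4·311 = 9227) ⇒ x = (13668 − 9227) / 16 ≈ 277.56.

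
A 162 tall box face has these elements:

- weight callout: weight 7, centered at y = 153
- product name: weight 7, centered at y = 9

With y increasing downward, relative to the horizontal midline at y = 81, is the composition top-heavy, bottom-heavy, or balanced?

Total weight = 7 + 7 = 14.
Σw·y = 7·153 + 7·9 = 1134, so ȳ = 1134/14 ≈ 81.00.
That equals the midline 81 — balanced.

balanced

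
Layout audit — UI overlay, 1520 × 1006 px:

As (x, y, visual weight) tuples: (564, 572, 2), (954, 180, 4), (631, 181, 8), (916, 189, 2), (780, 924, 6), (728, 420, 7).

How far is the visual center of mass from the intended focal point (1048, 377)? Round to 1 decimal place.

≈ 306.2 px

Σw = 2 + 4 + 8 + 2 + 6 + 7 = 29.
x: moment 21600 / weight 29 ≈ 744.83
y: moment 12174 / weight 29 ≈ 419.79
Offset from (1048, 377): Δx ≈ -303.17, Δy ≈ 42.79; distance = √(Δx² + Δy²) ≈ 306.18.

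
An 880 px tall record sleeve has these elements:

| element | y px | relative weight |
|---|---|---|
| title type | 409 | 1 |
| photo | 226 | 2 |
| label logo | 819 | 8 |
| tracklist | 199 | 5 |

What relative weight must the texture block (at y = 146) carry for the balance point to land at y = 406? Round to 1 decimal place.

Fixed elements: Σw = 1 + 2 + 8 + 5 = 16, Σw·y = 1·409 + 2·226 + 8·819 + 5·199 = 8408.
Set Σw·y/Σw = 406: (8408 + 146w) = 406·(16 + w).
Rearranging, w·(146 − 406) = 406·16 − 8408 = -1912, so w ≈ -1912/-260 = 7.35.

w ≈ 7.4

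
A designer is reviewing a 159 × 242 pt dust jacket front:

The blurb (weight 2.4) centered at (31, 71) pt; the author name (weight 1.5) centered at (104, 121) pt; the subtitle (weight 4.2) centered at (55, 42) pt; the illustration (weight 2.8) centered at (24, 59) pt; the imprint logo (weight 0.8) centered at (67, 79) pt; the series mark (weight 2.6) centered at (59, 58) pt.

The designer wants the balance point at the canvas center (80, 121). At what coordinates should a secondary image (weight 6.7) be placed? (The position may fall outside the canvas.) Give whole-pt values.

(141, 244)

With the secondary image, Σw becomes 2.4 + 1.5 + 4.2 + 2.8 + 0.8 + 2.6 + 6.7 = 21.0.
Along x: (735.6 + 6.7·x) / 21.0 = 80 (existing moment 2.4·31 + 1.5·104 + 4.2·55 + 2.8·24 + 0.8·67 + 2.6·59 = 735.6) ⇒ x = (1680.0 − 735.6) / 6.7 ≈ 140.96.
Along y: (907.5 + 6.7·y) / 21.0 = 121 (existing moment 2.4·71 + 1.5·121 + 4.2·42 + 2.8·59 + 0.8·79 + 2.6·58 = 907.5) ⇒ y = (2541.0 − 907.5) / 6.7 ≈ 243.81.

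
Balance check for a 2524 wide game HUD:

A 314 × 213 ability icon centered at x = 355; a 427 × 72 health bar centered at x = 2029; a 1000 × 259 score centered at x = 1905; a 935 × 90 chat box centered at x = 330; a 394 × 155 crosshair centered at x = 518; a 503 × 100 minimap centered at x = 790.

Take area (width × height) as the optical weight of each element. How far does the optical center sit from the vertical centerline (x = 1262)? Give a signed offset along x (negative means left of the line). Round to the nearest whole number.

≈ -33

Areas → weights: ability icon 314·213 = 66882, health bar 427·72 = 30744, score 1000·259 = 259000, chat box 935·90 = 84150, crosshair 394·155 = 61070, minimap 503·100 = 50300; Σw = 552146.
x: (66882·355 + 30744·2029 + 259000·1905 + 84150·330 + 61070·518 + 50300·790) / 552146 = 678658446 / 552146 ≈ 1229.13
Offset from x = 1262: 1229.13 − 1262 ≈ -32.87.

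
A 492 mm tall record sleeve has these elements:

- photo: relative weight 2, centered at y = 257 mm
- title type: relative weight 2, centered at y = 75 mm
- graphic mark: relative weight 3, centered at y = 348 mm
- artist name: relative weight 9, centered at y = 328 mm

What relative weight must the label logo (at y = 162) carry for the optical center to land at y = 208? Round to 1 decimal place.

Fixed elements: Σw = 2 + 2 + 3 + 9 = 16, Σw·y = 2·257 + 2·75 + 3·348 + 9·328 = 4660.
Balance at y = 208 requires (4660 + w·162) / (16 + w) = 208.
So w = (208·16 − 4660)/(162 − 208) = -1332/-46 ≈ 28.96.

w ≈ 29.0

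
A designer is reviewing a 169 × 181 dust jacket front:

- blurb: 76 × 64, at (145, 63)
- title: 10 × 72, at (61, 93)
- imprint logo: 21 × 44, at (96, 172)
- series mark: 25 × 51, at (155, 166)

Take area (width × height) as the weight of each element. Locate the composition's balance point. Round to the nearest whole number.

(133, 96)

Areas → weights: blurb 76·64 = 4864, title 10·72 = 720, imprint logo 21·44 = 924, series mark 25·51 = 1275; Σw = 7783.
x: (4864·145 + 720·61 + 924·96 + 1275·155) / 7783 = 1035529 / 7783 ≈ 133.05
y: (4864·63 + 720·93 + 924·172 + 1275·166) / 7783 = 743970 / 7783 ≈ 95.59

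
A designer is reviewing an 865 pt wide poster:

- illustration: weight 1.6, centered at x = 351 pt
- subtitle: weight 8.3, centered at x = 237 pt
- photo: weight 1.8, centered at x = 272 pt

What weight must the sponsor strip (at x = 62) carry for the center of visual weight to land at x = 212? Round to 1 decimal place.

w ≈ 3.6

Existing Σw = 11.7 (1.6 + 8.3 + 1.8); existing moment 1.6·351 + 8.3·237 + 1.8·272 = 3018.3.
Set Σw·x/Σw = 212: (3018.3 + 62w) = 212·(11.7 + w).
Solving: w = (212·11.7 − 3018.3) / (62 − 212) = -537.9 / -150 ≈ 3.59.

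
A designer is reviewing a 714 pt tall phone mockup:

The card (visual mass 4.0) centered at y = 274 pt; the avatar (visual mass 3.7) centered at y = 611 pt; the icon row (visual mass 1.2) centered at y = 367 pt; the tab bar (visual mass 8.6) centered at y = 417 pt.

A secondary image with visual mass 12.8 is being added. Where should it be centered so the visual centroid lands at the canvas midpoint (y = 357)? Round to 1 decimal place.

y ≈ 268.3

After adding the secondary image, total weight = 4.0 + 3.7 + 1.2 + 8.6 + 12.8 = 30.3.
y: target moment 30.3×357 = 10817.1; current 4.0·274 + 3.7·611 + 1.2·367 + 8.6·417 = 7383.3; the secondary image supplies 3433.8, so y = 3433.8/12.8 ≈ 268.27.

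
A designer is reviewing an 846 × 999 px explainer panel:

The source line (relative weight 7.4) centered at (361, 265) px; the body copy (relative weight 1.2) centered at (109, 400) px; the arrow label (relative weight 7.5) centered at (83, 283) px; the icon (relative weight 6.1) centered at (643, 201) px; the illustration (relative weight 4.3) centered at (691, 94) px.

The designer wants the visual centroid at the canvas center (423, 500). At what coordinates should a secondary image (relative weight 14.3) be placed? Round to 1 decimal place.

(485.3, 993.4)

New total weight: (7.4 + 1.2 + 7.5 + 6.1 + 4.3) + 14.3 = 40.8.
x: need Σw·x = 40.8·423 = 17258.4. Existing = 7.4·361 + 1.2·109 + 7.5·83 + 6.1·643 + 4.3·691 = 10318.3. Remainder 6940.1 / 14.3 ≈ 485.32.
y: need Σw·y = 40.8·500 = 20400.0. Existing = 7.4·265 + 1.2·400 + 7.5·283 + 6.1·201 + 4.3·94 = 6193.8. Remainder 14206.2 / 14.3 ≈ 993.44.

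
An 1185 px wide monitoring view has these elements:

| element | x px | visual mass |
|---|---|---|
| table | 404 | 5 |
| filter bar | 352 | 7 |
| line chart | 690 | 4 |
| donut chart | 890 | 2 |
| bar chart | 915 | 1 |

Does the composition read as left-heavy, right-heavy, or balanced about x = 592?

left-heavy

Weights sum to 5 + 7 + 4 + 2 + 1 = 19.
x-moment: 5·404 + 7·352 + 4·690 + 2·890 + 1·915 = 9939; centroid 9939/19 ≈ 523.11.
523.1 lies left of the midline 592, so the layout is left-heavy.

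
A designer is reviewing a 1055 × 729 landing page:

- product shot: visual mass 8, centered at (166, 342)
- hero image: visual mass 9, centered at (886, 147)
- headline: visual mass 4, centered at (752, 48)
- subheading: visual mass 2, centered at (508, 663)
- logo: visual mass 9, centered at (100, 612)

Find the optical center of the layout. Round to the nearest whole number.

Total weight = 8 + 9 + 4 + 2 + 9 = 32.
x-moment: 8·166 + 9·886 + 4·752 + 2·508 + 9·100 = 14226; centroid 14226/32 ≈ 444.56.
y-moment: 8·342 + 9·147 + 4·48 + 2·663 + 9·612 = 11085; centroid 11085/32 ≈ 346.41.

(445, 346)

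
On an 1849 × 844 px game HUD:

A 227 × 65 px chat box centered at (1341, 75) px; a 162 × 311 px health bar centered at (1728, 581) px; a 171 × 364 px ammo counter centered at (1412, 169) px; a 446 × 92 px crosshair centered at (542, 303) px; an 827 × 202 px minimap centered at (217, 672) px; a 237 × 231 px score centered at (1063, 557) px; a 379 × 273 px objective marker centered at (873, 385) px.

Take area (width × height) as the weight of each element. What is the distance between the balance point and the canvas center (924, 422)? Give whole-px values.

≈ 124 px

Areas → weights: chat box 227·65 = 14755, health bar 162·311 = 50382, ammo counter 171·364 = 62244, crosshair 446·92 = 41032, minimap 827·202 = 167054, score 237·231 = 54747, objective marker 379·273 = 103467; Σw = 493681.
x: (14755·1341 + 50382·1728 + 62244·1412 + 41032·542 + 167054·217 + 54747·1063 + 103467·873) / 493681 = 401747893 / 493681 ≈ 813.78
y: (14755·75 + 50382·581 + 62244·169 + 41032·303 + 167054·672 + 54747·557 + 103467·385) / 493681 = 235919661 / 493681 ≈ 477.88
Relative to (924, 422): Δ = (-110.22, 55.88); |Δ| = √(-110.22² + 55.88²) ≈ 123.58.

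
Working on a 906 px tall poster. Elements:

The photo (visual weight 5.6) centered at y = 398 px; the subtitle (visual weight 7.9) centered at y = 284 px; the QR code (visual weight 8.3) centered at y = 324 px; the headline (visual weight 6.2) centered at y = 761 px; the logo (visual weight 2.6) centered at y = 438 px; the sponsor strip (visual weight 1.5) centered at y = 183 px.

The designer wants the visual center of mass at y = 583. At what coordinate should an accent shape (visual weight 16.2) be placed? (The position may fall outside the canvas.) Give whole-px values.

After adding the accent shape, total weight = 5.6 + 7.9 + 8.3 + 6.2 + 2.6 + 1.5 + 16.2 = 48.3.
y: target moment 48.3×583 = 28158.9; current 5.6·398 + 7.9·284 + 8.3·324 + 6.2·761 + 2.6·438 + 1.5·183 = 13293.1; the accent shape supplies 14865.8, so y = 14865.8/16.2 ≈ 917.64.

y ≈ 918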